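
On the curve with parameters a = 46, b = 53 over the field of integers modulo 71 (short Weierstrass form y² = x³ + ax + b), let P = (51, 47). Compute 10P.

Repeated addition: build up to 10P.
2P: tangent at (51, 47): λ = (3·51² + 46)/(2·47) ≡ 39/23. 23⁻¹ ≡ 34 (mod 71), so λ ≡ 39·34 ≡ 48.
  x = λ² - 51 - 51 = 2304 - 102 ≡ 1; y = λ·(51 - 1) - 47 ≡ 10. → (1, 10)
3P: (1, 10) + (51, 47). λ = (47 - 10)/(51 - 1) ≡ 37/50 mod 71. 50⁻¹ ≡ 27 (mod 71), so λ ≡ 5.
  x = λ² - 1 - 51 = 25 - 52 ≡ 44; y = λ·(1 - 44) - 10 ≡ 59. → (44, 59)
4P: (44, 59) + (51, 47). λ = (47 - 59)/(51 - 44) ≡ 59/7 mod 71. 7⁻¹ ≡ 61 (mod 71), so λ ≡ 49.
  x = λ² - 44 - 51 = 2401 - 95 ≡ 34; y = λ·(44 - 34) - 59 ≡ 5. → (34, 5)
5P: (34, 5) + (51, 47). λ = (47 - 5)/(51 - 34) ≡ 42/17 mod 71. 17⁻¹ ≡ 46 (mod 71), so λ ≡ 15.
  x = λ² - 34 - 51 = 225 - 85 ≡ 69; y = λ·(34 - 69) - 5 ≡ 38. → (69, 38)
6P: (69, 38) + (51, 47). λ = (47 - 38)/(51 - 69) ≡ 9/53 mod 71. 53⁻¹ ≡ 67 (mod 71), so λ ≡ 35.
  x = λ² - 69 - 51 = 1225 - 120 ≡ 40; y = λ·(69 - 40) - 38 ≡ 54. → (40, 54)
7P: (40, 54) + (51, 47). λ = (47 - 54)/(51 - 40) ≡ 64/11 mod 71. 11⁻¹ ≡ 13 (mod 71), so λ ≡ 51.
  x = λ² - 40 - 51 = 2601 - 91 ≡ 25; y = λ·(40 - 25) - 54 ≡ 1. → (25, 1)
8P: (25, 1) + (51, 47). λ = (47 - 1)/(51 - 25) ≡ 46/26 mod 71. 26⁻¹ ≡ 41 (mod 71), so λ ≡ 40.
  x = λ² - 25 - 51 = 1600 - 76 ≡ 33; y = λ·(25 - 33) - 1 ≡ 34. → (33, 34)
9P: (33, 34) + (51, 47). λ = (47 - 34)/(51 - 33) ≡ 13/18 mod 71. 18⁻¹ ≡ 4 (mod 71), so λ ≡ 52.
  x = λ² - 33 - 51 = 2704 - 84 ≡ 64; y = λ·(33 - 64) - 34 ≡ 58. → (64, 58)
10P: (64, 58) + (51, 47). λ = (47 - 58)/(51 - 64) ≡ 60/58 mod 71. 58⁻¹ ≡ 60 (mod 71), so λ ≡ 50.
  x = λ² - 64 - 51 = 2500 - 115 ≡ 42; y = λ·(64 - 42) - 58 ≡ 48. → (42, 48)

(42, 48)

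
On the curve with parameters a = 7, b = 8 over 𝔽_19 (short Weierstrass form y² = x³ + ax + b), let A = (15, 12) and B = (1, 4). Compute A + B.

(1, 15)

(15, 12) + (1, 4). λ = (4 - 12)/(1 - 15) ≡ 11/5 mod 19. 5⁻¹ ≡ 4 (mod 19) since 5·4 = 20 ≡ 1, so λ ≡ 6.
  x = λ² - 15 - 1 = 36 - 16 ≡ 1; y = λ·(15 - 1) - 12 ≡ 15. → (1, 15)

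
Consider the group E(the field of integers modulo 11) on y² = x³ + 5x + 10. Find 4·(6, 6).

Write P = (6, 6).
Double-and-add on 4 = (100)₂. Start with P = (6, 6) for the leading 1-bit.
double: tangent at (6, 6): λ = (3·6² + 5)/(2·6) ≡ 3/1. 1⁻¹ ≡ 1 (mod 11), so λ ≡ 3·1 ≡ 3.
  x = λ² - 6 - 6 = 9 - 12 ≡ 8; y = λ·(6 - 8) - 6 ≡ 10. → (8, 10)
double: tangent at (8, 10): λ = (3·8² + 5)/(2·10) ≡ 10/9. 9⁻¹ ≡ 5 (mod 11), so λ ≡ 10·5 ≡ 6.
  x = λ² - 8 - 8 = 36 - 16 ≡ 9; y = λ·(8 - 9) - 10 ≡ 6. → (9, 6)

(9, 6)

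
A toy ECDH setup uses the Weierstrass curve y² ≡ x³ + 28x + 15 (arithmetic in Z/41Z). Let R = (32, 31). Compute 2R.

(17, 22)

tangent at (32, 31): λ = (3·32² + 28)/(2·31) ≡ 25/21. 21⁻¹ ≡ 2 (mod 41), so λ ≡ 25·2 ≡ 9.
  x = λ² - 32 - 32 = 81 - 64 ≡ 17; y = λ·(32 - 17) - 31 ≡ 22. → (17, 22)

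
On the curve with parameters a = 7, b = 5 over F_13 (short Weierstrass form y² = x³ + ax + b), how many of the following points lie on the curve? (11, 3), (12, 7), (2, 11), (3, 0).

2

(11, 3): 3² ≡ 9, rhs ≡ 9 → on.
(12, 7): 7² ≡ 10, rhs ≡ 10 → on.
(2, 11): 11² ≡ 4, rhs ≡ 1 → off.
(3, 0): 0² ≡ 0, rhs ≡ 1 → off.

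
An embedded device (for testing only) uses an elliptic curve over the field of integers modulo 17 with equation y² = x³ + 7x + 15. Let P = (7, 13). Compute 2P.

(7, 4)

tangent at (7, 13): λ = (3·7² + 7)/(2·13) ≡ 1/9. 9⁻¹ ≡ 2 (mod 17), so λ ≡ 1·2 ≡ 2.
  x = λ² - 7 - 7 = 4 - 14 ≡ 7; y = λ·(7 - 7) - 13 ≡ 4. → (7, 4)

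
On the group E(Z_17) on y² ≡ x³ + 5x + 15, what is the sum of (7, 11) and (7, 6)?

O

The two points share x = 7 and their y-coordinates satisfy 11 + 6 ≡ 0 (mod 17), so they are inverses. Their sum is 𝒪.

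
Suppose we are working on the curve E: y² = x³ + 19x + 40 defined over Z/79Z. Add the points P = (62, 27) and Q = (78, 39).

(62, 27) + (78, 39). λ = (39 - 27)/(78 - 62) ≡ 12/16 mod 79. 16⁻¹ ≡ 5 (mod 79), so λ ≡ 60.
  x = λ² - 62 - 78 = 3600 - 140 ≡ 63; y = λ·(62 - 63) - 27 ≡ 71. → (63, 71)

(63, 71)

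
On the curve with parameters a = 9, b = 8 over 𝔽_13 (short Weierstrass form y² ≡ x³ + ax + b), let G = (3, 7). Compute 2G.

tangent at (3, 7): λ = (3·3² + 9)/(2·7) ≡ 10/1. 1⁻¹ ≡ 1 (mod 13) since 1·1 = 1 ≡ 1, so λ ≡ 10·1 ≡ 10.
  x = λ² - 3 - 3 = 100 - 6 ≡ 3; y = λ·(3 - 3) - 7 ≡ 6. → (3, 6)

(3, 6)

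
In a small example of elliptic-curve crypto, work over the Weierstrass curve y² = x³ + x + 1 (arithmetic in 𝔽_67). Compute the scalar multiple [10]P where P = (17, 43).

Double-and-add on 10 = (1010)₂. Start with P = (17, 43) for the leading 1-bit.
double: tangent at (17, 43): λ = (3·17² + 1)/(2·43) ≡ 64/19. 19⁻¹ ≡ 60 (mod 67), so λ ≡ 64·60 ≡ 21.
  x = λ² - 17 - 17 = 441 - 34 ≡ 5; y = λ·(17 - 5) - 43 ≡ 8. → (5, 8)
double: tangent at (5, 8): λ = (3·5² + 1)/(2·8) ≡ 9/16. 16⁻¹ ≡ 21 (mod 67) since 16·21 = 336 ≡ 1, so λ ≡ 9·21 ≡ 55.
  x = λ² - 5 - 5 = 3025 - 10 ≡ 0; y = λ·(5 - 0) - 8 ≡ 66. → (0, 66)
add P: (0, 66) + (17, 43). λ = (43 - 66)/(17 - 0) ≡ 44/17 mod 67. 17⁻¹ ≡ 4 (mod 67), so λ ≡ 42.
  x = λ² - 0 - 17 = 1764 - 17 ≡ 5; y = λ·(0 - 5) - 66 ≡ 59. → (5, 59)
double: tangent at (5, 59): λ = (3·5² + 1)/(2·59) ≡ 9/51. 51⁻¹ ≡ 46 (mod 67) since 51·46 = 2346 ≡ 1, so λ ≡ 9·46 ≡ 12.
  x = λ² - 5 - 5 = 144 - 10 ≡ 0; y = λ·(5 - 0) - 59 ≡ 1. → (0, 1)

(0, 1)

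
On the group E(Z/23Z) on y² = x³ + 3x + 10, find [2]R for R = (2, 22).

(12, 7)

tangent at (2, 22): λ = (3·2² + 3)/(2·22) ≡ 15/21. 21⁻¹ ≡ 11 (mod 23), so λ ≡ 15·11 ≡ 4.
  x = λ² - 2 - 2 = 16 - 4 ≡ 12; y = λ·(2 - 12) - 22 ≡ 7. → (12, 7)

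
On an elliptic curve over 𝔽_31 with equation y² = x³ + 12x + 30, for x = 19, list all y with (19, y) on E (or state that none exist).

x³ + 12x + 30 = 7117 ≡ 18 (mod 31).
Square roots of 18 mod 31: 7 and 24 (since 7² = 49 ≡ 18).

7, 24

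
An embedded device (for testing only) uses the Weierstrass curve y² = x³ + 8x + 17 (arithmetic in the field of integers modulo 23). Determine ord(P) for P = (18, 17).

11

2P: tangent at (18, 17): λ = (3·18² + 8)/(2·17) ≡ 14/11. 11⁻¹ ≡ 21 (mod 23), so λ ≡ 14·21 ≡ 18.
  x = λ² - 18 - 18 = 324 - 36 ≡ 12; y = λ·(18 - 12) - 17 ≡ 22. → (12, 22)
3P: (12, 22) + (18, 17). λ = (17 - 22)/(18 - 12) ≡ 18/6 mod 23. 6⁻¹ ≡ 4 (mod 23), so λ ≡ 3.
  x = λ² - 12 - 18 = 9 - 30 ≡ 2; y = λ·(12 - 2) - 22 ≡ 8. → (2, 8)
4P: (2, 8) + (18, 17). λ = (17 - 8)/(18 - 2) ≡ 9/16 mod 23. 16⁻¹ ≡ 13 (mod 23), so λ ≡ 2.
  x = λ² - 2 - 18 = 4 - 20 ≡ 7; y = λ·(2 - 7) - 8 ≡ 5. → (7, 5)
5P: (7, 5) + (18, 17). λ = (17 - 5)/(18 - 7) ≡ 12/11 mod 23. 11⁻¹ ≡ 21 (mod 23) since 11·21 = 231 ≡ 1, so λ ≡ 22.
  x = λ² - 7 - 18 = 484 - 25 ≡ 22; y = λ·(7 - 22) - 5 ≡ 10. → (22, 10)
6P: (22, 10) + (18, 17). λ = (17 - 10)/(18 - 22) ≡ 7/19 mod 23. 19⁻¹ ≡ 17 (mod 23) since 19·17 = 323 ≡ 1, so λ ≡ 4.
  x = λ² - 22 - 18 = 16 - 40 ≡ 22; y = λ·(22 - 22) - 10 ≡ 13. → (22, 13)
7P: (22, 13) + (18, 17). λ = (17 - 13)/(18 - 22) ≡ 4/19 mod 23. 19⁻¹ ≡ 17 (mod 23), so λ ≡ 22.
  x = λ² - 22 - 18 = 484 - 40 ≡ 7; y = λ·(22 - 7) - 13 ≡ 18. → (7, 18)
8P: (7, 18) + (18, 17). λ = (17 - 18)/(18 - 7) ≡ 22/11 mod 23. 11⁻¹ ≡ 21 (mod 23) since 11·21 = 231 ≡ 1, so λ ≡ 2.
  x = λ² - 7 - 18 = 4 - 25 ≡ 2; y = λ·(7 - 2) - 18 ≡ 15. → (2, 15)
9P: (2, 15) + (18, 17). λ = (17 - 15)/(18 - 2) ≡ 2/16 mod 23. 16⁻¹ ≡ 13 (mod 23), so λ ≡ 3.
  x = λ² - 2 - 18 = 9 - 20 ≡ 12; y = λ·(2 - 12) - 15 ≡ 1. → (12, 1)
10P: (12, 1) + (18, 17). λ = (17 - 1)/(18 - 12) ≡ 16/6 mod 23. 6⁻¹ ≡ 4 (mod 23), so λ ≡ 18.
  x = λ² - 12 - 18 = 324 - 30 ≡ 18; y = λ·(12 - 18) - 1 ≡ 6. → (18, 6)
11P: (18, 6) + (18, 17): same x and y₁ ≡ -y₂, so the sum is the point at infinity.
11P = the point at infinity, so the order is 11.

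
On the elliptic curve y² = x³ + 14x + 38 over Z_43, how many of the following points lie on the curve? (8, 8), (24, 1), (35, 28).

0

(8, 8): 8² ≡ 21, rhs ≡ 17 → off.
(24, 1): 1² ≡ 1, rhs ≡ 8 → off.
(35, 28): 28² ≡ 10, rhs ≡ 16 → off.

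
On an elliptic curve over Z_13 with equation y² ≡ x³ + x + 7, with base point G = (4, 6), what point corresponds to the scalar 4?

(10, 4)

Double-and-add on 4 = (100)₂. Start with G = (4, 6) for the leading 1-bit.
double: tangent at (4, 6): λ = (3·4² + 1)/(2·6) ≡ 10/12. 12⁻¹ ≡ 12 (mod 13), so λ ≡ 10·12 ≡ 3.
  x = λ² - 4 - 4 = 9 - 8 ≡ 1; y = λ·(4 - 1) - 6 ≡ 3. → (1, 3)
double: tangent at (1, 3): λ = (3·1² + 1)/(2·3) ≡ 4/6. 6⁻¹ ≡ 11 (mod 13), so λ ≡ 4·11 ≡ 5.
  x = λ² - 1 - 1 = 25 - 2 ≡ 10; y = λ·(1 - 10) - 3 ≡ 4. → (10, 4)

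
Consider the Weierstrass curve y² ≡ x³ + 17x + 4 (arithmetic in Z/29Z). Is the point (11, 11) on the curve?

no

y² = 11² ≡ 5; x³ + 17x + 4 = 1522 ≡ 14 (mod 29). 5 ≠ 14.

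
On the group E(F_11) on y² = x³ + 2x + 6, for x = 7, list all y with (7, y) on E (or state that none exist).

x³ + 2x + 6 = 363 ≡ 0 (mod 11).
Only y = 0 satisfies y² ≡ 0.

0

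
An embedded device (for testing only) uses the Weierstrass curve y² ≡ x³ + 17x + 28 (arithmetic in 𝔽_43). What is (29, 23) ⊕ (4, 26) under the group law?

(16, 15)

(29, 23) + (4, 26). λ = (26 - 23)/(4 - 29) ≡ 3/18 mod 43. 18⁻¹ ≡ 12 (mod 43), so λ ≡ 36.
  x = λ² - 29 - 4 = 1296 - 33 ≡ 16; y = λ·(29 - 16) - 23 ≡ 15. → (16, 15)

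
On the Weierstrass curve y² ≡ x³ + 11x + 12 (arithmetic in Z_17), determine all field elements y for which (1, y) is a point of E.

none

x³ + 11x + 12 = 24 ≡ 7 (mod 17).
7 is a non-residue mod 17; no y exists.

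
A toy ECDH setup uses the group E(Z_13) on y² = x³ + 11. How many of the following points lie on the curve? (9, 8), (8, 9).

2

(9, 8): 8² ≡ 12, rhs ≡ 12 → on.
(8, 9): 9² ≡ 3, rhs ≡ 3 → on.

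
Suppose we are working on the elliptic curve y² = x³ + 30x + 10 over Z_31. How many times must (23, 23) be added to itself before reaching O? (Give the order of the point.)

2P: tangent at (23, 23): λ = (3·23² + 30)/(2·23) ≡ 5/15. 15⁻¹ ≡ 29 (mod 31), so λ ≡ 5·29 ≡ 21.
  x = λ² - 23 - 23 = 441 - 46 ≡ 23; y = λ·(23 - 23) - 23 ≡ 8. → (23, 8)
3P: (23, 8) + (23, 23): same x and y₁ ≡ -y₂, so the sum is O.
3P = O, so the order is 3.

3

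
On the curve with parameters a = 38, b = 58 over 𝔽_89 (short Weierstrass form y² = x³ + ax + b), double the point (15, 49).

(70, 24)

tangent at (15, 49): λ = (3·15² + 38)/(2·49) ≡ 1/9. 9⁻¹ ≡ 10 (mod 89), so λ ≡ 1·10 ≡ 10.
  x = λ² - 15 - 15 = 100 - 30 ≡ 70; y = λ·(15 - 70) - 49 ≡ 24. → (70, 24)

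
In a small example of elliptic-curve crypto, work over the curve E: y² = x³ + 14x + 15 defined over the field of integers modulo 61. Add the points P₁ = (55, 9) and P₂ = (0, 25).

(47, 53)

(55, 9) + (0, 25). λ = (25 - 9)/(0 - 55) ≡ 16/6 mod 61. 6⁻¹ ≡ 51 (mod 61), so λ ≡ 23.
  x = λ² - 55 - 0 = 529 - 55 ≡ 47; y = λ·(55 - 47) - 9 ≡ 53. → (47, 53)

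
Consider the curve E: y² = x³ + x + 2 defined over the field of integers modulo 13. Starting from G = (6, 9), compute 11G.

Repeated addition: build up to 11G.
2G: tangent at (6, 9): λ = (3·6² + 1)/(2·9) ≡ 5/5. 5⁻¹ ≡ 8 (mod 13), so λ ≡ 5·8 ≡ 1.
  x = λ² - 6 - 6 = 1 - 12 ≡ 2; y = λ·(6 - 2) - 9 ≡ 8. → (2, 8)
3G: (2, 8) + (6, 9). λ = (9 - 8)/(6 - 2) ≡ 1/4 mod 13. 4⁻¹ ≡ 10 (mod 13), so λ ≡ 10.
  x = λ² - 2 - 6 = 100 - 8 ≡ 1; y = λ·(2 - 1) - 8 ≡ 2. → (1, 2)
4G: (1, 2) + (6, 9). λ = (9 - 2)/(6 - 1) ≡ 7/5 mod 13. 5⁻¹ ≡ 8 (mod 13) since 5·8 = 40 ≡ 1, so λ ≡ 4.
  x = λ² - 1 - 6 = 16 - 7 ≡ 9; y = λ·(1 - 9) - 2 ≡ 5. → (9, 5)
5G: (9, 5) + (6, 9). λ = (9 - 5)/(6 - 9) ≡ 4/10 mod 13. 10⁻¹ ≡ 4 (mod 13), so λ ≡ 3.
  x = λ² - 9 - 6 = 9 - 15 ≡ 7; y = λ·(9 - 7) - 5 ≡ 1. → (7, 1)
6G: (7, 1) + (6, 9). λ = (9 - 1)/(6 - 7) ≡ 8/12 mod 13. 12⁻¹ ≡ 12 (mod 13), so λ ≡ 5.
  x = λ² - 7 - 6 = 25 - 13 ≡ 12; y = λ·(7 - 12) - 1 ≡ 0. → (12, 0)
7G: (12, 0) + (6, 9). λ = (9 - 0)/(6 - 12) ≡ 9/7 mod 13. 7⁻¹ ≡ 2 (mod 13), so λ ≡ 5.
  x = λ² - 12 - 6 = 25 - 18 ≡ 7; y = λ·(12 - 7) - 0 ≡ 12. → (7, 12)
8G: (7, 12) + (6, 9). λ = (9 - 12)/(6 - 7) ≡ 10/12 mod 13. 12⁻¹ ≡ 12 (mod 13), so λ ≡ 3.
  x = λ² - 7 - 6 = 9 - 13 ≡ 9; y = λ·(7 - 9) - 12 ≡ 8. → (9, 8)
9G: (9, 8) + (6, 9). λ = (9 - 8)/(6 - 9) ≡ 1/10 mod 13. 10⁻¹ ≡ 4 (mod 13) since 10·4 = 40 ≡ 1, so λ ≡ 4.
  x = λ² - 9 - 6 = 16 - 15 ≡ 1; y = λ·(9 - 1) - 8 ≡ 11. → (1, 11)
10G: (1, 11) + (6, 9). λ = (9 - 11)/(6 - 1) ≡ 11/5 mod 13. 5⁻¹ ≡ 8 (mod 13), so λ ≡ 10.
  x = λ² - 1 - 6 = 100 - 7 ≡ 2; y = λ·(1 - 2) - 11 ≡ 5. → (2, 5)
11G: (2, 5) + (6, 9). λ = (9 - 5)/(6 - 2) ≡ 4/4 mod 13. 4⁻¹ ≡ 10 (mod 13), so λ ≡ 1.
  x = λ² - 2 - 6 = 1 - 8 ≡ 6; y = λ·(2 - 6) - 5 ≡ 4. → (6, 4)

(6, 4)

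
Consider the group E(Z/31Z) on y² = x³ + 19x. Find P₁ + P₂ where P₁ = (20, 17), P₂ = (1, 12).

(19, 11)

(20, 17) + (1, 12). λ = (12 - 17)/(1 - 20) ≡ 26/12 mod 31. 12⁻¹ ≡ 13 (mod 31) since 12·13 = 156 ≡ 1, so λ ≡ 28.
  x = λ² - 20 - 1 = 784 - 21 ≡ 19; y = λ·(20 - 19) - 17 ≡ 11. → (19, 11)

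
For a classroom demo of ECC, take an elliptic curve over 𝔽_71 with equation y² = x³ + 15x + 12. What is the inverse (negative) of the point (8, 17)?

-(8, 17) = (8, -17 mod 71) = (8, 54).

(8, 54)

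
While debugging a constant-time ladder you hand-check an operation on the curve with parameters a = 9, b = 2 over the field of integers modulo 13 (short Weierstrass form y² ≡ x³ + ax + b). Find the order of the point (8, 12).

2P: tangent at (8, 12): λ = (3·8² + 9)/(2·12) ≡ 6/11. 11⁻¹ ≡ 6 (mod 13) since 11·6 = 66 ≡ 1, so λ ≡ 6·6 ≡ 10.
  x = λ² - 8 - 8 = 100 - 16 ≡ 6; y = λ·(8 - 6) - 12 ≡ 8. → (6, 8)
3P: (6, 8) + (8, 12). λ = (12 - 8)/(8 - 6) ≡ 4/2 mod 13. 2⁻¹ ≡ 7 (mod 13) since 2·7 = 14 ≡ 1, so λ ≡ 2.
  x = λ² - 6 - 8 = 4 - 14 ≡ 3; y = λ·(6 - 3) - 8 ≡ 11. → (3, 11)
4P: (3, 11) + (8, 12). λ = (12 - 11)/(8 - 3) ≡ 1/5 mod 13. 5⁻¹ ≡ 8 (mod 13) since 5·8 = 40 ≡ 1, so λ ≡ 8.
  x = λ² - 3 - 8 = 64 - 11 ≡ 1; y = λ·(3 - 1) - 11 ≡ 5. → (1, 5)
5P: (1, 5) + (8, 12). λ = (12 - 5)/(8 - 1) ≡ 7/7 mod 13. 7⁻¹ ≡ 2 (mod 13), so λ ≡ 1.
  x = λ² - 1 - 8 = 1 - 9 ≡ 5; y = λ·(1 - 5) - 5 ≡ 4. → (5, 4)
6P: (5, 4) + (8, 12). λ = (12 - 4)/(8 - 5) ≡ 8/3 mod 13. 3⁻¹ ≡ 9 (mod 13), so λ ≡ 7.
  x = λ² - 5 - 8 = 49 - 13 ≡ 10; y = λ·(5 - 10) - 4 ≡ 0. → (10, 0)
7P: (10, 0) + (8, 12). λ = (12 - 0)/(8 - 10) ≡ 12/11 mod 13. 11⁻¹ ≡ 6 (mod 13), so λ ≡ 7.
  x = λ² - 10 - 8 = 49 - 18 ≡ 5; y = λ·(10 - 5) - 0 ≡ 9. → (5, 9)
8P: (5, 9) + (8, 12). λ = (12 - 9)/(8 - 5) ≡ 3/3 mod 13. 3⁻¹ ≡ 9 (mod 13), so λ ≡ 1.
  x = λ² - 5 - 8 = 1 - 13 ≡ 1; y = λ·(5 - 1) - 9 ≡ 8. → (1, 8)
9P: (1, 8) + (8, 12). λ = (12 - 8)/(8 - 1) ≡ 4/7 mod 13. 7⁻¹ ≡ 2 (mod 13), so λ ≡ 8.
  x = λ² - 1 - 8 = 64 - 9 ≡ 3; y = λ·(1 - 3) - 8 ≡ 2. → (3, 2)
10P: (3, 2) + (8, 12). λ = (12 - 2)/(8 - 3) ≡ 10/5 mod 13. 5⁻¹ ≡ 8 (mod 13) since 5·8 = 40 ≡ 1, so λ ≡ 2.
  x = λ² - 3 - 8 = 4 - 11 ≡ 6; y = λ·(3 - 6) - 2 ≡ 5. → (6, 5)
11P: (6, 5) + (8, 12). λ = (12 - 5)/(8 - 6) ≡ 7/2 mod 13. 2⁻¹ ≡ 7 (mod 13), so λ ≡ 10.
  x = λ² - 6 - 8 = 100 - 14 ≡ 8; y = λ·(6 - 8) - 5 ≡ 1. → (8, 1)
12P: (8, 1) + (8, 12): same x and y₁ ≡ -y₂, so the sum is the point at infinity.
12P = the point at infinity, so the order is 12.

12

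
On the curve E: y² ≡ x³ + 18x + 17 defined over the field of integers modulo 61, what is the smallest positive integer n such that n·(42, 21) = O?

2P: tangent at (42, 21): λ = (3·42² + 18)/(2·21) ≡ 3/42. 42⁻¹ ≡ 16 (mod 61), so λ ≡ 3·16 ≡ 48.
  x = λ² - 42 - 42 = 2304 - 84 ≡ 24; y = λ·(42 - 24) - 21 ≡ 50. → (24, 50)
3P: (24, 50) + (42, 21). λ = (21 - 50)/(42 - 24) ≡ 32/18 mod 61. 18⁻¹ ≡ 17 (mod 61) since 18·17 = 306 ≡ 1, so λ ≡ 56.
  x = λ² - 24 - 42 = 3136 - 66 ≡ 20; y = λ·(24 - 20) - 50 ≡ 52. → (20, 52)
4P: (20, 52) + (42, 21). λ = (21 - 52)/(42 - 20) ≡ 30/22 mod 61. 22⁻¹ ≡ 25 (mod 61) since 22·25 = 550 ≡ 1, so λ ≡ 18.
  x = λ² - 20 - 42 = 324 - 62 ≡ 18; y = λ·(20 - 18) - 52 ≡ 45. → (18, 45)
5P: (18, 45) + (42, 21). λ = (21 - 45)/(42 - 18) ≡ 37/24 mod 61. 24⁻¹ ≡ 28 (mod 61), so λ ≡ 60.
  x = λ² - 18 - 42 = 3600 - 60 ≡ 2; y = λ·(18 - 2) - 45 ≡ 0. → (2, 0)
6P: (2, 0) + (42, 21). λ = (21 - 0)/(42 - 2) ≡ 21/40 mod 61. 40⁻¹ ≡ 29 (mod 61), so λ ≡ 60.
  x = λ² - 2 - 42 = 3600 - 44 ≡ 18; y = λ·(2 - 18) - 0 ≡ 16. → (18, 16)
7P: (18, 16) + (42, 21). λ = (21 - 16)/(42 - 18) ≡ 5/24 mod 61. 24⁻¹ ≡ 28 (mod 61), so λ ≡ 18.
  x = λ² - 18 - 42 = 324 - 60 ≡ 20; y = λ·(18 - 20) - 16 ≡ 9. → (20, 9)
8P: (20, 9) + (42, 21). λ = (21 - 9)/(42 - 20) ≡ 12/22 mod 61. 22⁻¹ ≡ 25 (mod 61) since 22·25 = 550 ≡ 1, so λ ≡ 56.
  x = λ² - 20 - 42 = 3136 - 62 ≡ 24; y = λ·(20 - 24) - 9 ≡ 11. → (24, 11)
9P: (24, 11) + (42, 21). λ = (21 - 11)/(42 - 24) ≡ 10/18 mod 61. 18⁻¹ ≡ 17 (mod 61), so λ ≡ 48.
  x = λ² - 24 - 42 = 2304 - 66 ≡ 42; y = λ·(24 - 42) - 11 ≡ 40. → (42, 40)
10P: (42, 40) + (42, 21): same x and y₁ ≡ -y₂, so the sum is O.
10P = O, so the order is 10.

10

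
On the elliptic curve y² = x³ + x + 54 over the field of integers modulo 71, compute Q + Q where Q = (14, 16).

tangent at (14, 16): λ = (3·14² + 1)/(2·16) ≡ 21/32. 32⁻¹ ≡ 20 (mod 71), so λ ≡ 21·20 ≡ 65.
  x = λ² - 14 - 14 = 4225 - 28 ≡ 8; y = λ·(14 - 8) - 16 ≡ 19. → (8, 19)

(8, 19)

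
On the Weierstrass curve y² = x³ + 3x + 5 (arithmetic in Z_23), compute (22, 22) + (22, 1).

The two points share x = 22 and their y-coordinates satisfy 22 + 1 ≡ 0 (mod 23), so they are inverses. Their sum is O.

O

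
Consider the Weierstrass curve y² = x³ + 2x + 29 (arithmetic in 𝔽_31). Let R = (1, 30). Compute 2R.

tangent at (1, 30): λ = (3·1² + 2)/(2·30) ≡ 5/29. 29⁻¹ ≡ 15 (mod 31) since 29·15 = 435 ≡ 1, so λ ≡ 5·15 ≡ 13.
  x = λ² - 1 - 1 = 169 - 2 ≡ 12; y = λ·(1 - 12) - 30 ≡ 13. → (12, 13)

(12, 13)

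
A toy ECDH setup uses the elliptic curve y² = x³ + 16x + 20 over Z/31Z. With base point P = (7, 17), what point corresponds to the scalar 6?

(12, 24)

Double-and-add on 6 = (110)₂. Start with P = (7, 17) for the leading 1-bit.
double: tangent at (7, 17): λ = (3·7² + 16)/(2·17) ≡ 8/3. 3⁻¹ ≡ 21 (mod 31), so λ ≡ 8·21 ≡ 13.
  x = λ² - 7 - 7 = 169 - 14 ≡ 0; y = λ·(7 - 0) - 17 ≡ 12. → (0, 12)
add P: (0, 12) + (7, 17). λ = (17 - 12)/(7 - 0) ≡ 5/7 mod 31. 7⁻¹ ≡ 9 (mod 31), so λ ≡ 14.
  x = λ² - 0 - 7 = 196 - 7 ≡ 3; y = λ·(0 - 3) - 12 ≡ 8. → (3, 8)
double: tangent at (3, 8): λ = (3·3² + 16)/(2·8) ≡ 12/16. 16⁻¹ ≡ 2 (mod 31), so λ ≡ 12·2 ≡ 24.
  x = λ² - 3 - 3 = 576 - 6 ≡ 12; y = λ·(3 - 12) - 8 ≡ 24. → (12, 24)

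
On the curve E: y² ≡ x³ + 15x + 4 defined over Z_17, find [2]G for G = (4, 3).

tangent at (4, 3): λ = (3·4² + 15)/(2·3) ≡ 12/6. 6⁻¹ ≡ 3 (mod 17), so λ ≡ 12·3 ≡ 2.
  x = λ² - 4 - 4 = 4 - 8 ≡ 13; y = λ·(4 - 13) - 3 ≡ 13. → (13, 13)

(13, 13)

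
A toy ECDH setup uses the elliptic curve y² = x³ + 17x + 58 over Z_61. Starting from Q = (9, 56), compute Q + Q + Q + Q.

Double-and-add on 4 = (100)₂. Start with Q = (9, 56) for the leading 1-bit.
double: tangent at (9, 56): λ = (3·9² + 17)/(2·56) ≡ 16/51. 51⁻¹ ≡ 6 (mod 61) since 51·6 = 306 ≡ 1, so λ ≡ 16·6 ≡ 35.
  x = λ² - 9 - 9 = 1225 - 18 ≡ 48; y = λ·(9 - 48) - 56 ≡ 43. → (48, 43)
double: tangent at (48, 43): λ = (3·48² + 17)/(2·43) ≡ 36/25. 25⁻¹ ≡ 22 (mod 61), so λ ≡ 36·22 ≡ 60.
  x = λ² - 48 - 48 = 3600 - 96 ≡ 27; y = λ·(48 - 27) - 43 ≡ 58. → (27, 58)

(27, 58)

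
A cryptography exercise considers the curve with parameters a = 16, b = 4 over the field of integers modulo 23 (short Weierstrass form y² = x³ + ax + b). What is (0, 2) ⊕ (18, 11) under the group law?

(0, 2) + (18, 11). λ = (11 - 2)/(18 - 0) ≡ 9/18 mod 23. 18⁻¹ ≡ 9 (mod 23), so λ ≡ 12.
  x = λ² - 0 - 18 = 144 - 18 ≡ 11; y = λ·(0 - 11) - 2 ≡ 4. → (11, 4)

(11, 4)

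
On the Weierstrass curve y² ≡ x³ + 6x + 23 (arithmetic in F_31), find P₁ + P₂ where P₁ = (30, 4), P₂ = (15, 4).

(17, 27)

(30, 4) + (15, 4). λ = (4 - 4)/(15 - 30) ≡ 0/16 mod 31. 16⁻¹ ≡ 2 (mod 31), so λ ≡ 0.
  x = λ² - 30 - 15 = 0 - 45 ≡ 17; y = λ·(30 - 17) - 4 ≡ 27. → (17, 27)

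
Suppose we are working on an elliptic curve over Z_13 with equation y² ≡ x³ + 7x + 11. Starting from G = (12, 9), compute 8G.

Double-and-add on 8 = (1000)₂. Start with G = (12, 9) for the leading 1-bit.
double: tangent at (12, 9): λ = (3·12² + 7)/(2·9) ≡ 10/5. 5⁻¹ ≡ 8 (mod 13), so λ ≡ 10·8 ≡ 2.
  x = λ² - 12 - 12 = 4 - 24 ≡ 6; y = λ·(12 - 6) - 9 ≡ 3. → (6, 3)
double: tangent at (6, 3): λ = (3·6² + 7)/(2·3) ≡ 11/6. 6⁻¹ ≡ 11 (mod 13) since 6·11 = 66 ≡ 1, so λ ≡ 11·11 ≡ 4.
  x = λ² - 6 - 6 = 16 - 12 ≡ 4; y = λ·(6 - 4) - 3 ≡ 5. → (4, 5)
double: tangent at (4, 5): λ = (3·4² + 7)/(2·5) ≡ 3/10. 10⁻¹ ≡ 4 (mod 13) since 10·4 = 40 ≡ 1, so λ ≡ 3·4 ≡ 12.
  x = λ² - 4 - 4 = 144 - 8 ≡ 6; y = λ·(4 - 6) - 5 ≡ 10. → (6, 10)

(6, 10)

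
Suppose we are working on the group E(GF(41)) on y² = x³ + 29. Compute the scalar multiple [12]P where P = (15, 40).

Double-and-add on 12 = (1100)₂. Start with P = (15, 40) for the leading 1-bit.
double: tangent at (15, 40): λ = (3·15² + 0)/(2·40) ≡ 19/39. 39⁻¹ ≡ 20 (mod 41), so λ ≡ 19·20 ≡ 11.
  x = λ² - 15 - 15 = 121 - 30 ≡ 9; y = λ·(15 - 9) - 40 ≡ 26. → (9, 26)
add P: (9, 26) + (15, 40). λ = (40 - 26)/(15 - 9) ≡ 14/6 mod 41. 6⁻¹ ≡ 7 (mod 41) since 6·7 = 42 ≡ 1, so λ ≡ 16.
  x = λ² - 9 - 15 = 256 - 24 ≡ 27; y = λ·(9 - 27) - 26 ≡ 14. → (27, 14)
double: tangent at (27, 14): λ = (3·27² + 0)/(2·14) ≡ 14/28. 28⁻¹ ≡ 22 (mod 41), so λ ≡ 14·22 ≡ 21.
  x = λ² - 27 - 27 = 441 - 54 ≡ 18; y = λ·(27 - 18) - 14 ≡ 11. → (18, 11)
double: tangent at (18, 11): λ = (3·18² + 0)/(2·11) ≡ 29/22. 22⁻¹ ≡ 28 (mod 41), so λ ≡ 29·28 ≡ 33.
  x = λ² - 18 - 18 = 1089 - 36 ≡ 28; y = λ·(18 - 28) - 11 ≡ 28. → (28, 28)

(28, 28)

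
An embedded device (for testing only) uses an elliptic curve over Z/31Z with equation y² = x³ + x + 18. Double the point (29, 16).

(18, 3)

tangent at (29, 16): λ = (3·29² + 1)/(2·16) ≡ 13/1. 1⁻¹ ≡ 1 (mod 31) since 1·1 = 1 ≡ 1, so λ ≡ 13·1 ≡ 13.
  x = λ² - 29 - 29 = 169 - 58 ≡ 18; y = λ·(29 - 18) - 16 ≡ 3. → (18, 3)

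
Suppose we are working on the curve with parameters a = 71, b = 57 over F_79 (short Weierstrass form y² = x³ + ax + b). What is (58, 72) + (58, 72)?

tangent at (58, 72): λ = (3·58² + 71)/(2·72) ≡ 51/65. 65⁻¹ ≡ 62 (mod 79) since 65·62 = 4030 ≡ 1, so λ ≡ 51·62 ≡ 2.
  x = λ² - 58 - 58 = 4 - 116 ≡ 46; y = λ·(58 - 46) - 72 ≡ 31. → (46, 31)

(46, 31)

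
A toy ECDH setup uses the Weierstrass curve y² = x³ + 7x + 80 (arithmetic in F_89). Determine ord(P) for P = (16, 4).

2P: tangent at (16, 4): λ = (3·16² + 7)/(2·4) ≡ 63/8. 8⁻¹ ≡ 78 (mod 89), so λ ≡ 63·78 ≡ 19.
  x = λ² - 16 - 16 = 361 - 32 ≡ 62; y = λ·(16 - 62) - 4 ≡ 12. → (62, 12)
3P: (62, 12) + (16, 4). λ = (4 - 12)/(16 - 62) ≡ 81/43 mod 89. 43⁻¹ ≡ 29 (mod 89), so λ ≡ 35.
  x = λ² - 62 - 16 = 1225 - 78 ≡ 79; y = λ·(62 - 79) - 12 ≡ 16. → (79, 16)
4P: (79, 16) + (16, 4). λ = (4 - 16)/(16 - 79) ≡ 77/26 mod 89. 26⁻¹ ≡ 24 (mod 89) since 26·24 = 624 ≡ 1, so λ ≡ 68.
  x = λ² - 79 - 16 = 4624 - 95 ≡ 79; y = λ·(79 - 79) - 16 ≡ 73. → (79, 73)
5P: (79, 73) + (16, 4). λ = (4 - 73)/(16 - 79) ≡ 20/26 mod 89. 26⁻¹ ≡ 24 (mod 89), so λ ≡ 35.
  x = λ² - 79 - 16 = 1225 - 95 ≡ 62; y = λ·(79 - 62) - 73 ≡ 77. → (62, 77)
6P: (62, 77) + (16, 4). λ = (4 - 77)/(16 - 62) ≡ 16/43 mod 89. 43⁻¹ ≡ 29 (mod 89), so λ ≡ 19.
  x = λ² - 62 - 16 = 361 - 78 ≡ 16; y = λ·(62 - 16) - 77 ≡ 85. → (16, 85)
7P: (16, 85) + (16, 4): same x and y₁ ≡ -y₂, so the sum is ∞.
7P = ∞, so the order is 7.

7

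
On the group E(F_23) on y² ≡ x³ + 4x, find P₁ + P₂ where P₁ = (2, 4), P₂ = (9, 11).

(2, 4) + (9, 11). λ = (11 - 4)/(9 - 2) ≡ 7/7 mod 23. 7⁻¹ ≡ 10 (mod 23) since 7·10 = 70 ≡ 1, so λ ≡ 1.
  x = λ² - 2 - 9 = 1 - 11 ≡ 13; y = λ·(2 - 13) - 4 ≡ 8. → (13, 8)

(13, 8)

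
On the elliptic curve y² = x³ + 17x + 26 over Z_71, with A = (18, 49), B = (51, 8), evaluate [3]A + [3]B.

First 3A:
Repeated addition: build up to 3A.
2A: tangent at (18, 49): λ = (3·18² + 17)/(2·49) ≡ 66/27. 27⁻¹ ≡ 50 (mod 71), so λ ≡ 66·50 ≡ 34.
  x = λ² - 18 - 18 = 1156 - 36 ≡ 55; y = λ·(18 - 55) - 49 ≡ 42. → (55, 42)
3A: (55, 42) + (18, 49). λ = (49 - 42)/(18 - 55) ≡ 7/34 mod 71. 34⁻¹ ≡ 23 (mod 71), so λ ≡ 19.
  x = λ² - 55 - 18 = 361 - 73 ≡ 4; y = λ·(55 - 4) - 42 ≡ 4. → (4, 4)
3A = (4, 4).
Next 3B:
Repeated addition: build up to 3B.
2B: tangent at (51, 8): λ = (3·51² + 17)/(2·8) ≡ 10/16. 16⁻¹ ≡ 40 (mod 71), so λ ≡ 10·40 ≡ 45.
  x = λ² - 51 - 51 = 2025 - 102 ≡ 6; y = λ·(51 - 6) - 8 ≡ 29. → (6, 29)
3B: (6, 29) + (51, 8). λ = (8 - 29)/(51 - 6) ≡ 50/45 mod 71. 45⁻¹ ≡ 30 (mod 71), so λ ≡ 9.
  x = λ² - 6 - 51 = 81 - 57 ≡ 24; y = λ·(6 - 24) - 29 ≡ 22. → (24, 22)
3B = (24, 22).
Finally 3A + 3B:
(4, 4) + (24, 22). λ = (22 - 4)/(24 - 4) ≡ 18/20 mod 71. 20⁻¹ ≡ 32 (mod 71), so λ ≡ 8.
  x = λ² - 4 - 24 = 64 - 28 ≡ 36; y = λ·(4 - 36) - 4 ≡ 24. → (36, 24)

(36, 24)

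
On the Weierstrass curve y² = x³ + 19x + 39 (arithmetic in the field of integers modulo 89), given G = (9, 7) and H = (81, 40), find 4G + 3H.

First 4G:
Repeated addition: build up to 4G.
2G: tangent at (9, 7): λ = (3·9² + 19)/(2·7) ≡ 84/14. 14⁻¹ ≡ 70 (mod 89) since 14·70 = 980 ≡ 1, so λ ≡ 84·70 ≡ 6.
  x = λ² - 9 - 9 = 36 - 18 ≡ 18; y = λ·(9 - 18) - 7 ≡ 28. → (18, 28)
3G: (18, 28) + (9, 7). λ = (7 - 28)/(9 - 18) ≡ 68/80 mod 89. 80⁻¹ ≡ 79 (mod 89), so λ ≡ 32.
  x = λ² - 18 - 9 = 1024 - 27 ≡ 18; y = λ·(18 - 18) - 28 ≡ 61. → (18, 61)
4G: (18, 61) + (9, 7). λ = (7 - 61)/(9 - 18) ≡ 35/80 mod 89. 80⁻¹ ≡ 79 (mod 89), so λ ≡ 6.
  x = λ² - 18 - 9 = 36 - 27 ≡ 9; y = λ·(18 - 9) - 61 ≡ 82. → (9, 82)
4G = (9, 82).
Next 3H:
Repeated addition: build up to 3H.
2H: tangent at (81, 40): λ = (3·81² + 19)/(2·40) ≡ 33/80. 80⁻¹ ≡ 79 (mod 89), so λ ≡ 33·79 ≡ 26.
  x = λ² - 81 - 81 = 676 - 162 ≡ 69; y = λ·(81 - 69) - 40 ≡ 5. → (69, 5)
3H: (69, 5) + (81, 40). λ = (40 - 5)/(81 - 69) ≡ 35/12 mod 89. 12⁻¹ ≡ 52 (mod 89), so λ ≡ 40.
  x = λ² - 69 - 81 = 1600 - 150 ≡ 26; y = λ·(69 - 26) - 5 ≡ 24. → (26, 24)
3H = (26, 24).
Finally 4G + 3H:
(9, 82) + (26, 24). λ = (24 - 82)/(26 - 9) ≡ 31/17 mod 89. 17⁻¹ ≡ 21 (mod 89) since 17·21 = 357 ≡ 1, so λ ≡ 28.
  x = λ² - 9 - 26 = 784 - 35 ≡ 37; y = λ·(9 - 37) - 82 ≡ 24. → (37, 24)

(37, 24)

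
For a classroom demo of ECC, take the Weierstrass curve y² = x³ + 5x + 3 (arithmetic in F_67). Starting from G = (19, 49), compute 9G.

(1, 3)

Double-and-add on 9 = (1001)₂. Start with G = (19, 49) for the leading 1-bit.
double: tangent at (19, 49): λ = (3·19² + 5)/(2·49) ≡ 16/31. 31⁻¹ ≡ 13 (mod 67) since 31·13 = 403 ≡ 1, so λ ≡ 16·13 ≡ 7.
  x = λ² - 19 - 19 = 49 - 38 ≡ 11; y = λ·(19 - 11) - 49 ≡ 7. → (11, 7)
double: tangent at (11, 7): λ = (3·11² + 5)/(2·7) ≡ 33/14. 14⁻¹ ≡ 24 (mod 67) since 14·24 = 336 ≡ 1, so λ ≡ 33·24 ≡ 55.
  x = λ² - 11 - 11 = 3025 - 22 ≡ 55; y = λ·(11 - 55) - 7 ≡ 52. → (55, 52)
double: tangent at (55, 52): λ = (3·55² + 5)/(2·52) ≡ 35/37. 37⁻¹ ≡ 29 (mod 67) since 37·29 = 1073 ≡ 1, so λ ≡ 35·29 ≡ 10.
  x = λ² - 55 - 55 = 100 - 110 ≡ 57; y = λ·(55 - 57) - 52 ≡ 62. → (57, 62)
add G: (57, 62) + (19, 49). λ = (49 - 62)/(19 - 57) ≡ 54/29 mod 67. 29⁻¹ ≡ 37 (mod 67), so λ ≡ 55.
  x = λ² - 57 - 19 = 3025 - 76 ≡ 1; y = λ·(57 - 1) - 62 ≡ 3. → (1, 3)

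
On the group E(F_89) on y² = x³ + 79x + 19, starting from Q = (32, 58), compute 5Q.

Double-and-add on 5 = (101)₂. Start with Q = (32, 58) for the leading 1-bit.
double: tangent at (32, 58): λ = (3·32² + 79)/(2·58) ≡ 36/27. 27⁻¹ ≡ 33 (mod 89), so λ ≡ 36·33 ≡ 31.
  x = λ² - 32 - 32 = 961 - 64 ≡ 7; y = λ·(32 - 7) - 58 ≡ 5. → (7, 5)
double: tangent at (7, 5): λ = (3·7² + 79)/(2·5) ≡ 48/10. 10⁻¹ ≡ 9 (mod 89), so λ ≡ 48·9 ≡ 76.
  x = λ² - 7 - 7 = 5776 - 14 ≡ 66; y = λ·(7 - 66) - 5 ≡ 50. → (66, 50)
add Q: (66, 50) + (32, 58). λ = (58 - 50)/(32 - 66) ≡ 8/55 mod 89. 55⁻¹ ≡ 34 (mod 89) since 55·34 = 1870 ≡ 1, so λ ≡ 5.
  x = λ² - 66 - 32 = 25 - 98 ≡ 16; y = λ·(66 - 16) - 50 ≡ 22. → (16, 22)

(16, 22)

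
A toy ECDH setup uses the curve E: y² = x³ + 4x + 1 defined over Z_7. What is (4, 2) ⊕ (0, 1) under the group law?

(0, 6)

(4, 2) + (0, 1). λ = (1 - 2)/(0 - 4) ≡ 6/3 mod 7. 3⁻¹ ≡ 5 (mod 7) since 3·5 = 15 ≡ 1, so λ ≡ 2.
  x = λ² - 4 - 0 = 4 - 4 ≡ 0; y = λ·(4 - 0) - 2 ≡ 6. → (0, 6)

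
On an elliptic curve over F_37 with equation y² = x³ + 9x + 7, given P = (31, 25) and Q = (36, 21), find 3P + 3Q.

First 3P:
Repeated addition: build up to 3P.
2P: tangent at (31, 25): λ = (3·31² + 9)/(2·25) ≡ 6/13. 13⁻¹ ≡ 20 (mod 37), so λ ≡ 6·20 ≡ 9.
  x = λ² - 31 - 31 = 81 - 62 ≡ 19; y = λ·(31 - 19) - 25 ≡ 9. → (19, 9)
3P: (19, 9) + (31, 25). λ = (25 - 9)/(31 - 19) ≡ 16/12 mod 37. 12⁻¹ ≡ 34 (mod 37) since 12·34 = 408 ≡ 1, so λ ≡ 26.
  x = λ² - 19 - 31 = 676 - 50 ≡ 34; y = λ·(19 - 34) - 9 ≡ 8. → (34, 8)
3P = (34, 8).
Next 3Q:
Repeated addition: build up to 3Q.
2Q: tangent at (36, 21): λ = (3·36² + 9)/(2·21) ≡ 12/5. 5⁻¹ ≡ 15 (mod 37), so λ ≡ 12·15 ≡ 32.
  x = λ² - 36 - 36 = 1024 - 72 ≡ 27; y = λ·(36 - 27) - 21 ≡ 8. → (27, 8)
3Q: (27, 8) + (36, 21). λ = (21 - 8)/(36 - 27) ≡ 13/9 mod 37. 9⁻¹ ≡ 33 (mod 37), so λ ≡ 22.
  x = λ² - 27 - 36 = 484 - 63 ≡ 14; y = λ·(27 - 14) - 8 ≡ 19. → (14, 19)
3Q = (14, 19).
Finally 3P + 3Q:
(34, 8) + (14, 19). λ = (19 - 8)/(14 - 34) ≡ 11/17 mod 37. 17⁻¹ ≡ 24 (mod 37) since 17·24 = 408 ≡ 1, so λ ≡ 5.
  x = λ² - 34 - 14 = 25 - 48 ≡ 14; y = λ·(34 - 14) - 8 ≡ 18. → (14, 18)

(14, 18)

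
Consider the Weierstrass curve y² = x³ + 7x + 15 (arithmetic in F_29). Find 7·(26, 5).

Write P = (26, 5).
Repeated addition: build up to 7P.
2P: tangent at (26, 5): λ = (3·26² + 7)/(2·5) ≡ 5/10. 10⁻¹ ≡ 3 (mod 29), so λ ≡ 5·3 ≡ 15.
  x = λ² - 26 - 26 = 225 - 52 ≡ 28; y = λ·(26 - 28) - 5 ≡ 23. → (28, 23)
3P: (28, 23) + (26, 5). λ = (5 - 23)/(26 - 28) ≡ 11/27 mod 29. 27⁻¹ ≡ 14 (mod 29), so λ ≡ 9.
  x = λ² - 28 - 26 = 81 - 54 ≡ 27; y = λ·(28 - 27) - 23 ≡ 15. → (27, 15)
4P: (27, 15) + (26, 5). λ = (5 - 15)/(26 - 27) ≡ 19/28 mod 29. 28⁻¹ ≡ 28 (mod 29), so λ ≡ 10.
  x = λ² - 27 - 26 = 100 - 53 ≡ 18; y = λ·(27 - 18) - 15 ≡ 17. → (18, 17)
5P: (18, 17) + (26, 5). λ = (5 - 17)/(26 - 18) ≡ 17/8 mod 29. 8⁻¹ ≡ 11 (mod 29), so λ ≡ 13.
  x = λ² - 18 - 26 = 169 - 44 ≡ 9; y = λ·(18 - 9) - 17 ≡ 13. → (9, 13)
6P: (9, 13) + (26, 5). λ = (5 - 13)/(26 - 9) ≡ 21/17 mod 29. 17⁻¹ ≡ 12 (mod 29), so λ ≡ 20.
  x = λ² - 9 - 26 = 400 - 35 ≡ 17; y = λ·(9 - 17) - 13 ≡ 1. → (17, 1)
7P: (17, 1) + (26, 5). λ = (5 - 1)/(26 - 17) ≡ 4/9 mod 29. 9⁻¹ ≡ 13 (mod 29) since 9·13 = 117 ≡ 1, so λ ≡ 23.
  x = λ² - 17 - 26 = 529 - 43 ≡ 22; y = λ·(17 - 22) - 1 ≡ 0. → (22, 0)

(22, 0)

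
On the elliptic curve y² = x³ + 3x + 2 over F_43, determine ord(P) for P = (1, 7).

10

2P: tangent at (1, 7): λ = (3·1² + 3)/(2·7) ≡ 6/14. 14⁻¹ ≡ 40 (mod 43) since 14·40 = 560 ≡ 1, so λ ≡ 6·40 ≡ 25.
  x = λ² - 1 - 1 = 625 - 2 ≡ 21; y = λ·(1 - 21) - 7 ≡ 9. → (21, 9)
3P: (21, 9) + (1, 7). λ = (7 - 9)/(1 - 21) ≡ 41/23 mod 43. 23⁻¹ ≡ 15 (mod 43), so λ ≡ 13.
  x = λ² - 21 - 1 = 169 - 22 ≡ 18; y = λ·(21 - 18) - 9 ≡ 30. → (18, 30)
4P: (18, 30) + (1, 7). λ = (7 - 30)/(1 - 18) ≡ 20/26 mod 43. 26⁻¹ ≡ 5 (mod 43), so λ ≡ 14.
  x = λ² - 18 - 1 = 196 - 19 ≡ 5; y = λ·(18 - 5) - 30 ≡ 23. → (5, 23)
5P: (5, 23) + (1, 7). λ = (7 - 23)/(1 - 5) ≡ 27/39 mod 43. 39⁻¹ ≡ 32 (mod 43), so λ ≡ 4.
  x = λ² - 5 - 1 = 16 - 6 ≡ 10; y = λ·(5 - 10) - 23 ≡ 0. → (10, 0)
6P: (10, 0) + (1, 7). λ = (7 - 0)/(1 - 10) ≡ 7/34 mod 43. 34⁻¹ ≡ 19 (mod 43), so λ ≡ 4.
  x = λ² - 10 - 1 = 16 - 11 ≡ 5; y = λ·(10 - 5) - 0 ≡ 20. → (5, 20)
7P: (5, 20) + (1, 7). λ = (7 - 20)/(1 - 5) ≡ 30/39 mod 43. 39⁻¹ ≡ 32 (mod 43) since 39·32 = 1248 ≡ 1, so λ ≡ 14.
  x = λ² - 5 - 1 = 196 - 6 ≡ 18; y = λ·(5 - 18) - 20 ≡ 13. → (18, 13)
8P: (18, 13) + (1, 7). λ = (7 - 13)/(1 - 18) ≡ 37/26 mod 43. 26⁻¹ ≡ 5 (mod 43), so λ ≡ 13.
  x = λ² - 18 - 1 = 169 - 19 ≡ 21; y = λ·(18 - 21) - 13 ≡ 34. → (21, 34)
9P: (21, 34) + (1, 7). λ = (7 - 34)/(1 - 21) ≡ 16/23 mod 43. 23⁻¹ ≡ 15 (mod 43), so λ ≡ 25.
  x = λ² - 21 - 1 = 625 - 22 ≡ 1; y = λ·(21 - 1) - 34 ≡ 36. → (1, 36)
10P: (1, 36) + (1, 7): same x and y₁ ≡ -y₂, so the sum is O.
10P = O, so the order is 10.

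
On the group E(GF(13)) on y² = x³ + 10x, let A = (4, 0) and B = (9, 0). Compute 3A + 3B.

(0, 0)

First 3A:
Repeated addition: build up to 3A.
2A: (4, 0) + (4, 0): same x and y₁ ≡ -y₂, so the sum is O.
3A: O + (4, 0) = (4, 0) (identity).
3A = (4, 0).
Next 3B:
Repeated addition: build up to 3B.
2B: (9, 0) + (9, 0): same x and y₁ ≡ -y₂, so the sum is O.
3B: O + (9, 0) = (9, 0) (identity).
3B = (9, 0).
Finally 3A + 3B:
(4, 0) + (9, 0). λ = (0 - 0)/(9 - 4) ≡ 0/5 mod 13. 5⁻¹ ≡ 8 (mod 13) since 5·8 = 40 ≡ 1, so λ ≡ 0.
  x = λ² - 4 - 9 = 0 - 13 ≡ 0; y = λ·(4 - 0) - 0 ≡ 0. → (0, 0)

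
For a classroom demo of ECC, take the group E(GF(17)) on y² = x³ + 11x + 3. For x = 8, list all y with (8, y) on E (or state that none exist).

5, 12

x³ + 11x + 3 = 603 ≡ 8 (mod 17).
Square roots of 8 mod 17: 5 and 12 (since 5² = 25 ≡ 8).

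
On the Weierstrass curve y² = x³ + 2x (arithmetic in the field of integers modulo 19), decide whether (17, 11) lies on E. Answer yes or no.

y² = 11² ≡ 7; x³ + 2x + 0 = 4947 ≡ 7 (mod 19). 7 = 7.

yes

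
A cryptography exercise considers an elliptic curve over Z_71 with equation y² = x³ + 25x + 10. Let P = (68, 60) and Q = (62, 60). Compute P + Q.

(12, 11)

(68, 60) + (62, 60). λ = (60 - 60)/(62 - 68) ≡ 0/65 mod 71. 65⁻¹ ≡ 59 (mod 71) since 65·59 = 3835 ≡ 1, so λ ≡ 0.
  x = λ² - 68 - 62 = 0 - 130 ≡ 12; y = λ·(68 - 12) - 60 ≡ 11. → (12, 11)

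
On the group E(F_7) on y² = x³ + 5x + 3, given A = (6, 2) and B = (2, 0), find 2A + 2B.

First 2A:
Repeated addition: build up to 2A.
2A: tangent at (6, 2): λ = (3·6² + 5)/(2·2) ≡ 1/4. 4⁻¹ ≡ 2 (mod 7) since 4·2 = 8 ≡ 1, so λ ≡ 1·2 ≡ 2.
  x = λ² - 6 - 6 = 4 - 12 ≡ 6; y = λ·(6 - 6) - 2 ≡ 5. → (6, 5)
2A = (6, 5).
Next 2B:
Repeated addition: build up to 2B.
2B: (2, 0) + (2, 0): same x and y₁ ≡ -y₂, so the sum is O.
2B = O.
Finally 2A + 2B:
(6, 5) + O = (6, 5) (identity).

(6, 5)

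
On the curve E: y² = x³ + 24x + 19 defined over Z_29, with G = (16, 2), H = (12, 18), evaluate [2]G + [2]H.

First 2G:
Repeated addition: build up to 2G.
2G: tangent at (16, 2): λ = (3·16² + 24)/(2·2) ≡ 9/4. 4⁻¹ ≡ 22 (mod 29) since 4·22 = 88 ≡ 1, so λ ≡ 9·22 ≡ 24.
  x = λ² - 16 - 16 = 576 - 32 ≡ 22; y = λ·(16 - 22) - 2 ≡ 28. → (22, 28)
2G = (22, 28).
Next 2H:
Repeated addition: build up to 2H.
2H: tangent at (12, 18): λ = (3·12² + 24)/(2·18) ≡ 21/7. 7⁻¹ ≡ 25 (mod 29), so λ ≡ 21·25 ≡ 3.
  x = λ² - 12 - 12 = 9 - 24 ≡ 14; y = λ·(12 - 14) - 18 ≡ 5. → (14, 5)
2H = (14, 5).
Finally 2G + 2H:
(22, 28) + (14, 5). λ = (5 - 28)/(14 - 22) ≡ 6/21 mod 29. 21⁻¹ ≡ 18 (mod 29) since 21·18 = 378 ≡ 1, so λ ≡ 21.
  x = λ² - 22 - 14 = 441 - 36 ≡ 28; y = λ·(22 - 28) - 28 ≡ 20. → (28, 20)

(28, 20)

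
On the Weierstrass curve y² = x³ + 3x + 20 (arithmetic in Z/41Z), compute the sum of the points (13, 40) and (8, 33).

(40, 37)

(13, 40) + (8, 33). λ = (33 - 40)/(8 - 13) ≡ 34/36 mod 41. 36⁻¹ ≡ 8 (mod 41), so λ ≡ 26.
  x = λ² - 13 - 8 = 676 - 21 ≡ 40; y = λ·(13 - 40) - 40 ≡ 37. → (40, 37)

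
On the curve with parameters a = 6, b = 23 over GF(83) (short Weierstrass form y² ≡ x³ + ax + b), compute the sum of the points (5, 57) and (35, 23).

(69, 10)

(5, 57) + (35, 23). λ = (23 - 57)/(35 - 5) ≡ 49/30 mod 83. 30⁻¹ ≡ 36 (mod 83), so λ ≡ 21.
  x = λ² - 5 - 35 = 441 - 40 ≡ 69; y = λ·(5 - 69) - 57 ≡ 10. → (69, 10)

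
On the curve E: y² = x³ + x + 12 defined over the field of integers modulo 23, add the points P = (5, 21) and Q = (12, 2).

(5, 21) + (12, 2). λ = (2 - 21)/(12 - 5) ≡ 4/7 mod 23. 7⁻¹ ≡ 10 (mod 23) since 7·10 = 70 ≡ 1, so λ ≡ 17.
  x = λ² - 5 - 12 = 289 - 17 ≡ 19; y = λ·(5 - 19) - 21 ≡ 17. → (19, 17)

(19, 17)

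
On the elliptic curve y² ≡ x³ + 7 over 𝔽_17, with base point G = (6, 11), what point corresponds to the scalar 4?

(2, 7)

Double-and-add on 4 = (100)₂. Start with G = (6, 11) for the leading 1-bit.
double: tangent at (6, 11): λ = (3·6² + 0)/(2·11) ≡ 6/5. 5⁻¹ ≡ 7 (mod 17), so λ ≡ 6·7 ≡ 8.
  x = λ² - 6 - 6 = 64 - 12 ≡ 1; y = λ·(6 - 1) - 11 ≡ 12. → (1, 12)
double: tangent at (1, 12): λ = (3·1² + 0)/(2·12) ≡ 3/7. 7⁻¹ ≡ 5 (mod 17) since 7·5 = 35 ≡ 1, so λ ≡ 3·5 ≡ 15.
  x = λ² - 1 - 1 = 225 - 2 ≡ 2; y = λ·(1 - 2) - 12 ≡ 7. → (2, 7)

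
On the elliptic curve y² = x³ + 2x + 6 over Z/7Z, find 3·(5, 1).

Write G = (5, 1).
Repeated addition: build up to 3G.
2G: tangent at (5, 1): λ = (3·5² + 2)/(2·1) ≡ 0/2. 2⁻¹ ≡ 4 (mod 7), so λ ≡ 0·4 ≡ 0.
  x = λ² - 5 - 5 = 0 - 10 ≡ 4; y = λ·(5 - 4) - 1 ≡ 6. → (4, 6)
3G: (4, 6) + (5, 1). λ = (1 - 6)/(5 - 4) ≡ 2/1 mod 7. 1⁻¹ ≡ 1 (mod 7), so λ ≡ 2.
  x = λ² - 4 - 5 = 4 - 9 ≡ 2; y = λ·(4 - 2) - 6 ≡ 5. → (2, 5)

(2, 5)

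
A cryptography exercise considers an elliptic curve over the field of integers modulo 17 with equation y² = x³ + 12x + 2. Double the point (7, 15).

tangent at (7, 15): λ = (3·7² + 12)/(2·15) ≡ 6/13. 13⁻¹ ≡ 4 (mod 17) since 13·4 = 52 ≡ 1, so λ ≡ 6·4 ≡ 7.
  x = λ² - 7 - 7 = 49 - 14 ≡ 1; y = λ·(7 - 1) - 15 ≡ 10. → (1, 10)

(1, 10)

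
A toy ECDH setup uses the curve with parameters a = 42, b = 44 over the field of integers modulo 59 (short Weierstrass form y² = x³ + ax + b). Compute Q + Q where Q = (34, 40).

tangent at (34, 40): λ = (3·34² + 42)/(2·40) ≡ 29/21. 21⁻¹ ≡ 45 (mod 59) since 21·45 = 945 ≡ 1, so λ ≡ 29·45 ≡ 7.
  x = λ² - 34 - 34 = 49 - 68 ≡ 40; y = λ·(34 - 40) - 40 ≡ 36. → (40, 36)

(40, 36)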